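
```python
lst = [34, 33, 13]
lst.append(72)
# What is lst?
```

[34, 33, 13, 72]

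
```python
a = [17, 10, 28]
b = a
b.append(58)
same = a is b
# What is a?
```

After line 1: a = [17, 10, 28]
After line 2 (b = a is an alias, same object): a = [17, 10, 28], b = [17, 10, 28]
After line 3 (b.append mutates the shared list): a = [17, 10, 28, 58], b = [17, 10, 28, 58]
After line 4 (same = a is b; same object -> True): same = True

[17, 10, 28, 58]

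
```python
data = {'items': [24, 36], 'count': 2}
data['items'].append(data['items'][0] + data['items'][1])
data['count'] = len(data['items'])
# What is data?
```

After line 1: data = {'items': [24, 36], 'count': 2}
After line 2 (append 24 + 36 = 60): data = {'items': [24, 36, 60], 'count': 2}
After line 3 (count = len(items) = 3): data = {'items': [24, 36, 60], 'count': 3}

{'items': [24, 36, 60], 'count': 3}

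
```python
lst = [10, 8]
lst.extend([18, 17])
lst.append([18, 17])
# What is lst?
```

After line 1: lst = [10, 8]
After line 2 (extend unpacks [18, 17]): lst = [10, 8, 18, 17]
After line 3 (append adds [18, 17] as single element): lst = [10, 8, 18, 17, [18, 17]]

[10, 8, 18, 17, [18, 17]]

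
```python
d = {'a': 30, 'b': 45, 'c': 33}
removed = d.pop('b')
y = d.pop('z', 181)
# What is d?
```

After line 1: d = {'a': 30, 'b': 45, 'c': 33}
After line 2 (pop 'b' returns 45): d = {'a': 30, 'c': 33}, removed = 45
After line 3 (pop 'z' missing, returns default 181): d = {'a': 30, 'c': 33}, y = 181

{'a': 30, 'c': 33}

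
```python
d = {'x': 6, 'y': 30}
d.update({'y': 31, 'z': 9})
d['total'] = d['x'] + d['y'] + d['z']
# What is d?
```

After line 1: d = {'x': 6, 'y': 30}
After line 2 (y overwritten, z added): d = {'x': 6, 'y': 31, 'z': 9}
After line 3 (total = 6 + 31 + 9 = 46): d = {'x': 6, 'y': 31, 'z': 9, 'total': 46}

{'x': 6, 'y': 31, 'z': 9, 'total': 46}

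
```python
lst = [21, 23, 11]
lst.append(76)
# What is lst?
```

[21, 23, 11, 76]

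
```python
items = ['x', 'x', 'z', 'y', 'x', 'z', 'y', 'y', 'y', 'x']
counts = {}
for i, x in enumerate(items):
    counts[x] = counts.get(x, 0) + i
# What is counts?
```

Initial: counts = {}, items = ['x', 'x', 'z', 'y', 'x', 'z', 'y', 'y', 'y', 'x']
i=0, x='x': counts = {'x': 0}
i=1, x='x': counts = {'x': 1}
i=2, x='z': counts = {'x': 1, 'z': 2}
i=3, x='y': counts = {'x': 1, 'z': 2, 'y': 3}
i=4, x='x': counts = {'x': 5, 'z': 2, 'y': 3}
i=5, x='z': counts = {'x': 5, 'z': 7, 'y': 3}
i=6, x='y': counts = {'x': 5, 'z': 7, 'y': 9}
i=7, x='y': counts = {'x': 5, 'z': 7, 'y': 16}
i=8, x='y': counts = {'x': 5, 'z': 7, 'y': 24}
i=9, x='x': counts = {'x': 14, 'z': 7, 'y': 24}

{'x': 14, 'z': 7, 'y': 24}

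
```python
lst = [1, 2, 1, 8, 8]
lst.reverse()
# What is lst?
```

[8, 8, 1, 2, 1]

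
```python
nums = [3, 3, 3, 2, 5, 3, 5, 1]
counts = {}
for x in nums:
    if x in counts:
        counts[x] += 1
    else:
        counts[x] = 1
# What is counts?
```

Initial: counts = {}, nums = [3, 3, 3, 2, 5, 3, 5, 1]
See 3: counts = {3: 1}
See 3: counts = {3: 2}
See 3: counts = {3: 3}
See 2: counts = {3: 3, 2: 1}
See 5: counts = {3: 3, 2: 1, 5: 1}
See 3: counts = {3: 4, 2: 1, 5: 1}
See 5: counts = {3: 4, 2: 1, 5: 2}
See 1: counts = {3: 4, 2: 1, 5: 2, 1: 1}

{3: 4, 2: 1, 5: 2, 1: 1}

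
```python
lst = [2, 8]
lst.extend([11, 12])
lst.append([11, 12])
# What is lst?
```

After line 1: lst = [2, 8]
After line 2 (extend unpacks [11, 12]): lst = [2, 8, 11, 12]
After line 3 (append adds [11, 12] as single element): lst = [2, 8, 11, 12, [11, 12]]

[2, 8, 11, 12, [11, 12]]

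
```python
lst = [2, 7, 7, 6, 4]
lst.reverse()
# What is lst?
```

[4, 6, 7, 7, 2]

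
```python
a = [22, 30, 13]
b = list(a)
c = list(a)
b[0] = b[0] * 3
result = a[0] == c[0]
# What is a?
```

After line 1: a = [22, 30, 13]
After line 2 (b = list(a), copy): a = [22, 30, 13], b = [22, 30, 13]
After line 3 (c = list(a) is a copy, new object): c = [22, 30, 13]
After line 4 (b[0] = 22 * 3 = 66; only b mutates (copy)): a = [22, 30, 13], b = [66, 30, 13], c = [22, 30, 13]
After line 5 (a[0] = 22, c[0] = 22; result = True)

[22, 30, 13]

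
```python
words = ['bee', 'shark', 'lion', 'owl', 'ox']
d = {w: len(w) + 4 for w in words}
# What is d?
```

{'bee': 7, 'shark': 9, 'lion': 8, 'owl': 7, 'ox': 6}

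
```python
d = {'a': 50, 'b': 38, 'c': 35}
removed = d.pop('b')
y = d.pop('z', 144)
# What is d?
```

After line 1: d = {'a': 50, 'b': 38, 'c': 35}
After line 2 (pop 'b' returns 38): d = {'a': 50, 'c': 35}, removed = 38
After line 3 (pop 'z' missing, returns default 144): d = {'a': 50, 'c': 35}, y = 144

{'a': 50, 'c': 35}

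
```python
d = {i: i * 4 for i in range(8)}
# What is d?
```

{0: 0, 1: 4, 2: 8, 3: 12, 4: 16, 5: 20, 6: 24, 7: 28}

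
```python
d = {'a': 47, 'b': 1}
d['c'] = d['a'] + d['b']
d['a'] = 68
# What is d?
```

After line 1: d = {'a': 47, 'b': 1}
After line 2 (d['c'] = 47 + 1): d = {'a': 47, 'b': 1, 'c': 48}
After line 3: d = {'a': 68, 'b': 1, 'c': 48}

{'a': 68, 'b': 1, 'c': 48}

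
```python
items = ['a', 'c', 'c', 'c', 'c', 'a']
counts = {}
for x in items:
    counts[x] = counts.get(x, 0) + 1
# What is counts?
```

Initial: counts = {}, items = ['a', 'c', 'c', 'c', 'c', 'a']
See 'a': counts = {'a': 1}
See 'c': counts = {'a': 1, 'c': 1}
See 'c': counts = {'a': 1, 'c': 2}
See 'c': counts = {'a': 1, 'c': 3}
See 'c': counts = {'a': 1, 'c': 4}
See 'a': counts = {'a': 2, 'c': 4}

{'a': 2, 'c': 4}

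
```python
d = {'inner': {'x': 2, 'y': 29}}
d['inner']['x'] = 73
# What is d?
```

After line 1: d = {'inner': {'x': 2, 'y': 29}}
After line 2 (inner x overwritten): d = {'inner': {'x': 73, 'y': 29}}

{'inner': {'x': 73, 'y': 29}}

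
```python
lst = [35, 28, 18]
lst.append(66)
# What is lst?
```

[35, 28, 18, 66]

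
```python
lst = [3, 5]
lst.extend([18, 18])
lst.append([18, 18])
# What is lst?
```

After line 1: lst = [3, 5]
After line 2 (extend unpacks [18, 18]): lst = [3, 5, 18, 18]
After line 3 (append adds [18, 18] as single element): lst = [3, 5, 18, 18, [18, 18]]

[3, 5, 18, 18, [18, 18]]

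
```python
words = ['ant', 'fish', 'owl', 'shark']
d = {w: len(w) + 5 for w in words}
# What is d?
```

{'ant': 8, 'fish': 9, 'owl': 8, 'shark': 10}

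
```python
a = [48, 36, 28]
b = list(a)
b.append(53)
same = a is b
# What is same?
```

After line 1: a = [48, 36, 28]
After line 2 (b = list(a) is a shallow copy, new object): a = [48, 36, 28], b = [48, 36, 28]
After line 3 (append only mutates b): a = [48, 36, 28], b = [48, 36, 28, 53]
After line 4 (same = a is b; different objects -> False): same = False

False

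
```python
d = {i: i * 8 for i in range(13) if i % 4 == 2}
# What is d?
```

{2: 16, 6: 48, 10: 80}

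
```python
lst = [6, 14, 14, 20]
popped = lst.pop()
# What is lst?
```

[6, 14, 14]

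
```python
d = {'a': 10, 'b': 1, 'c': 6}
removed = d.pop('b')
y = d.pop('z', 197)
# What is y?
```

After line 1: d = {'a': 10, 'b': 1, 'c': 6}
After line 2 (pop 'b' returns 1): d = {'a': 10, 'c': 6}, removed = 1
After line 3 (pop 'z' missing, returns default 197): d = {'a': 10, 'c': 6}, y = 197

197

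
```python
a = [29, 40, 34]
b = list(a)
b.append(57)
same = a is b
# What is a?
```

After line 1: a = [29, 40, 34]
After line 2 (b = list(a) is a shallow copy, new object): a = [29, 40, 34], b = [29, 40, 34]
After line 3 (append only mutates b): a = [29, 40, 34], b = [29, 40, 34, 57]
After line 4 (same = a is b; different objects -> False): same = False

[29, 40, 34]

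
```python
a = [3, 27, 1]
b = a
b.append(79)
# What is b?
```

After line 1: a = [3, 27, 1]
After line 2 (b = a is an alias, same object): a = [3, 27, 1], b = [3, 27, 1]
After line 3 (b.append mutates the shared list): a = [3, 27, 1, 79], b = [3, 27, 1, 79]

[3, 27, 1, 79]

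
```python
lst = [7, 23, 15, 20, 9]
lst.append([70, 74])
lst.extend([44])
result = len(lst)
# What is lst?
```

After line 1: lst = [7, 23, 15, 20, 9]
After line 2 (append adds [70, 74] as single element): lst = [7, 23, 15, 20, 9, [70, 74]]
After line 3 (extend unpacks [44], adds 44): lst = [7, 23, 15, 20, 9, [70, 74], 44]
After line 4: result = len(lst) = 7

[7, 23, 15, 20, 9, [70, 74], 44]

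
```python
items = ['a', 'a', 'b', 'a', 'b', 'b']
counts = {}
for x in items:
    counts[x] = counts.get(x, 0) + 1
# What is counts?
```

Initial: counts = {}, items = ['a', 'a', 'b', 'a', 'b', 'b']
See 'a': counts = {'a': 1}
See 'a': counts = {'a': 2}
See 'b': counts = {'a': 2, 'b': 1}
See 'a': counts = {'a': 3, 'b': 1}
See 'b': counts = {'a': 3, 'b': 2}
See 'b': counts = {'a': 3, 'b': 3}

{'a': 3, 'b': 3}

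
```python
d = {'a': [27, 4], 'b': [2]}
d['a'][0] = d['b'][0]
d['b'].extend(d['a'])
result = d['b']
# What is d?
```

After line 1: d = {'a': [27, 4], 'b': [2]}
After line 2 (a[0] = b[0] = 2): d = {'a': [2, 4], 'b': [2]}
After line 3 (b.extend(a) appends [2, 4]): d = {'a': [2, 4], 'b': [2, 2, 4]}
After line 4: result = d['b'] = [2, 2, 4]

{'a': [2, 4], 'b': [2, 2, 4]}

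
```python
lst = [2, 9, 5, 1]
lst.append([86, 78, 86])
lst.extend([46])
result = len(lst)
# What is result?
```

After line 1: lst = [2, 9, 5, 1]
After line 2 (append adds [86, 78, 86] as single element): lst = [2, 9, 5, 1, [86, 78, 86]]
After line 3 (extend unpacks [46], adds 46): lst = [2, 9, 5, 1, [86, 78, 86], 46]
After line 4: result = len(lst) = 6

6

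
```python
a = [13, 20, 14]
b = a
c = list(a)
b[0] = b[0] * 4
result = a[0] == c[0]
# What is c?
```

After line 1: a = [13, 20, 14]
After line 2 (b = a, alias): a = [13, 20, 14], b = [13, 20, 14]
After line 3 (c = list(a) is a copy, new object): c = [13, 20, 14]
After line 4 (b[0] = 13 * 4 = 52; mutates shared a/b): a = b = [52, 20, 14], c = [13, 20, 14]
After line 5 (a[0] = 52, c[0] = 13; result = False)

[13, 20, 14]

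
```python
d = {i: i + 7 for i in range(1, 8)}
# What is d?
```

{1: 8, 2: 9, 3: 10, 4: 11, 5: 12, 6: 13, 7: 14}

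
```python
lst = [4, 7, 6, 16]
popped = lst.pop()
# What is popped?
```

16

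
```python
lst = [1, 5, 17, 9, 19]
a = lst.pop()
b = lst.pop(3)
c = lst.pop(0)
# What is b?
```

After line 1: lst = [1, 5, 17, 9, 19]
After line 2 (pop() -> a = 19): lst = [1, 5, 17, 9]
After line 3 (pop(3) -> b = 9): lst = [1, 5, 17]
After line 4 (pop(0) -> c = 1): lst = [5, 17]

9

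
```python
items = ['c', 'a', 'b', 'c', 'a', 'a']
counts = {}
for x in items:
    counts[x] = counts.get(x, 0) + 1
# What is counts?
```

Initial: counts = {}, items = ['c', 'a', 'b', 'c', 'a', 'a']
See 'c': counts = {'c': 1}
See 'a': counts = {'c': 1, 'a': 1}
See 'b': counts = {'c': 1, 'a': 1, 'b': 1}
See 'c': counts = {'c': 2, 'a': 1, 'b': 1}
See 'a': counts = {'c': 2, 'a': 2, 'b': 1}
See 'a': counts = {'c': 2, 'a': 3, 'b': 1}

{'c': 2, 'a': 3, 'b': 1}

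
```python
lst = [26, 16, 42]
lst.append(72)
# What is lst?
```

[26, 16, 42, 72]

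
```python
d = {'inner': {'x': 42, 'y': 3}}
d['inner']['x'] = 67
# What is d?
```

After line 1: d = {'inner': {'x': 42, 'y': 3}}
After line 2 (inner x overwritten): d = {'inner': {'x': 67, 'y': 3}}

{'inner': {'x': 67, 'y': 3}}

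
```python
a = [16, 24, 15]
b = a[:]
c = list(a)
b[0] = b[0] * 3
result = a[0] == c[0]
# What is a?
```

After line 1: a = [16, 24, 15]
After line 2 (b = a[:], copy): a = [16, 24, 15], b = [16, 24, 15]
After line 3 (c = list(a) is a copy, new object): c = [16, 24, 15]
After line 4 (b[0] = 16 * 3 = 48; only b mutates (copy)): a = [16, 24, 15], b = [48, 24, 15], c = [16, 24, 15]
After line 5 (a[0] = 16, c[0] = 16; result = True)

[16, 24, 15]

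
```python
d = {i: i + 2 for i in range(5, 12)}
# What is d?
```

{5: 7, 6: 8, 7: 9, 8: 10, 9: 11, 10: 12, 11: 13}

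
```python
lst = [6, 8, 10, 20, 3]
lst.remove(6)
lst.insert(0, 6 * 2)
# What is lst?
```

After line 1: lst = [6, 8, 10, 20, 3]
After line 2 (remove first 6): lst = [8, 10, 20, 3]
After line 3 (insert 12 at index 0): lst = [12, 8, 10, 20, 3]

[12, 8, 10, 20, 3]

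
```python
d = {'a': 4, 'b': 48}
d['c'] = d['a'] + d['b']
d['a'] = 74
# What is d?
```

After line 1: d = {'a': 4, 'b': 48}
After line 2 (d['c'] = 4 + 48): d = {'a': 4, 'b': 48, 'c': 52}
After line 3: d = {'a': 74, 'b': 48, 'c': 52}

{'a': 74, 'b': 48, 'c': 52}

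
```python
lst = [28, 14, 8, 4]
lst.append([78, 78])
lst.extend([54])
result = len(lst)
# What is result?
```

After line 1: lst = [28, 14, 8, 4]
After line 2 (append adds [78, 78] as single element): lst = [28, 14, 8, 4, [78, 78]]
After line 3 (extend unpacks [54], adds 54): lst = [28, 14, 8, 4, [78, 78], 54]
After line 4: result = len(lst) = 6

6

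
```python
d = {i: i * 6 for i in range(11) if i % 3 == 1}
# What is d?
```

{1: 6, 4: 24, 7: 42, 10: 60}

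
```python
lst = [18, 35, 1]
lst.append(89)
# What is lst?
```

[18, 35, 1, 89]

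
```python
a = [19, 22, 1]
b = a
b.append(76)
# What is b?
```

After line 1: a = [19, 22, 1]
After line 2 (b = a is an alias, same object): a = [19, 22, 1], b = [19, 22, 1]
After line 3 (b.append mutates the shared list): a = [19, 22, 1, 76], b = [19, 22, 1, 76]

[19, 22, 1, 76]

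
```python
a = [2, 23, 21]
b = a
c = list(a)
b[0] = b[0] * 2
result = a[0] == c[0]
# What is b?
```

After line 1: a = [2, 23, 21]
After line 2 (b = a, alias): a = [2, 23, 21], b = [2, 23, 21]
After line 3 (c = list(a) is a copy, new object): c = [2, 23, 21]
After line 4 (b[0] = 2 * 2 = 4; mutates shared a/b): a = b = [4, 23, 21], c = [2, 23, 21]
After line 5 (a[0] = 4, c[0] = 2; result = False)

[4, 23, 21]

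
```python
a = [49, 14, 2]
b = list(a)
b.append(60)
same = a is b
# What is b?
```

After line 1: a = [49, 14, 2]
After line 2 (b = list(a) is a shallow copy, new object): a = [49, 14, 2], b = [49, 14, 2]
After line 3 (append only mutates b): a = [49, 14, 2], b = [49, 14, 2, 60]
After line 4 (same = a is b; different objects -> False): same = False

[49, 14, 2, 60]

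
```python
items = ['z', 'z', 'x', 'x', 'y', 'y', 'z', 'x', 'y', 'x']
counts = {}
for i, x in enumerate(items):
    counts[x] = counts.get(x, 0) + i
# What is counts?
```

Initial: counts = {}, items = ['z', 'z', 'x', 'x', 'y', 'y', 'z', 'x', 'y', 'x']
i=0, x='z': counts = {'z': 0}
i=1, x='z': counts = {'z': 1}
i=2, x='x': counts = {'z': 1, 'x': 2}
i=3, x='x': counts = {'z': 1, 'x': 5}
i=4, x='y': counts = {'z': 1, 'x': 5, 'y': 4}
i=5, x='y': counts = {'z': 1, 'x': 5, 'y': 9}
i=6, x='z': counts = {'z': 7, 'x': 5, 'y': 9}
i=7, x='x': counts = {'z': 7, 'x': 12, 'y': 9}
i=8, x='y': counts = {'z': 7, 'x': 12, 'y': 17}
i=9, x='x': counts = {'z': 7, 'x': 21, 'y': 17}

{'z': 7, 'x': 21, 'y': 17}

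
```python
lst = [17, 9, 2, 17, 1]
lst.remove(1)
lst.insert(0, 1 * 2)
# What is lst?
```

After line 1: lst = [17, 9, 2, 17, 1]
After line 2 (remove first 1): lst = [17, 9, 2, 17]
After line 3 (insert 2 at index 0): lst = [2, 17, 9, 2, 17]

[2, 17, 9, 2, 17]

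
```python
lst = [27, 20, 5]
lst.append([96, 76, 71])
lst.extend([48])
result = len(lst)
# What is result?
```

After line 1: lst = [27, 20, 5]
After line 2 (append adds [96, 76, 71] as single element): lst = [27, 20, 5, [96, 76, 71]]
After line 3 (extend unpacks [48], adds 48): lst = [27, 20, 5, [96, 76, 71], 48]
After line 4: result = len(lst) = 5

5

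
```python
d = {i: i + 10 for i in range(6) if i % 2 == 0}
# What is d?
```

{0: 10, 2: 12, 4: 14}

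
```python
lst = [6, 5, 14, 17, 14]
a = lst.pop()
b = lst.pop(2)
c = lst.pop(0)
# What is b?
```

After line 1: lst = [6, 5, 14, 17, 14]
After line 2 (pop() -> a = 14): lst = [6, 5, 14, 17]
After line 3 (pop(2) -> b = 14): lst = [6, 5, 17]
After line 4 (pop(0) -> c = 6): lst = [5, 17]

14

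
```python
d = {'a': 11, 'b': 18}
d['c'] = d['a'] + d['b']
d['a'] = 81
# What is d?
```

After line 1: d = {'a': 11, 'b': 18}
After line 2 (d['c'] = 11 + 18): d = {'a': 11, 'b': 18, 'c': 29}
After line 3: d = {'a': 81, 'b': 18, 'c': 29}

{'a': 81, 'b': 18, 'c': 29}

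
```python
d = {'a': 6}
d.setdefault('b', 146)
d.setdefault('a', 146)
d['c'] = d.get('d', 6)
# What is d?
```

After line 1: d = {'a': 6}
After line 2 (setdefault adds 'b'=146): d = {'a': 6, 'b': 146}
After line 3 (setdefault 'a' no-op, already exists): d = {'a': 6, 'b': 146}
After line 4 (get('d', 6) returns default since 'd' not in d): d = {'a': 6, 'b': 146, 'c': 6}

{'a': 6, 'b': 146, 'c': 6}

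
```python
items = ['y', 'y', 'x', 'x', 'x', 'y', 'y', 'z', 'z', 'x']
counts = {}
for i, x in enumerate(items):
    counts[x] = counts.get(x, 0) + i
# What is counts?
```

Initial: counts = {}, items = ['y', 'y', 'x', 'x', 'x', 'y', 'y', 'z', 'z', 'x']
i=0, x='y': counts = {'y': 0}
i=1, x='y': counts = {'y': 1}
i=2, x='x': counts = {'y': 1, 'x': 2}
i=3, x='x': counts = {'y': 1, 'x': 5}
i=4, x='x': counts = {'y': 1, 'x': 9}
i=5, x='y': counts = {'y': 6, 'x': 9}
i=6, x='y': counts = {'y': 12, 'x': 9}
i=7, x='z': counts = {'y': 12, 'x': 9, 'z': 7}
i=8, x='z': counts = {'y': 12, 'x': 9, 'z': 15}
i=9, x='x': counts = {'y': 12, 'x': 18, 'z': 15}

{'y': 12, 'x': 18, 'z': 15}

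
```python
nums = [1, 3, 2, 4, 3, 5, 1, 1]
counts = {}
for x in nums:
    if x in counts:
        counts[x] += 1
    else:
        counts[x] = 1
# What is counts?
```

Initial: counts = {}, nums = [1, 3, 2, 4, 3, 5, 1, 1]
See 1: counts = {1: 1}
See 3: counts = {1: 1, 3: 1}
See 2: counts = {1: 1, 3: 1, 2: 1}
See 4: counts = {1: 1, 3: 1, 2: 1, 4: 1}
See 3: counts = {1: 1, 3: 2, 2: 1, 4: 1}
See 5: counts = {1: 1, 3: 2, 2: 1, 4: 1, 5: 1}
See 1: counts = {1: 2, 3: 2, 2: 1, 4: 1, 5: 1}
See 1: counts = {1: 3, 3: 2, 2: 1, 4: 1, 5: 1}

{1: 3, 3: 2, 2: 1, 4: 1, 5: 1}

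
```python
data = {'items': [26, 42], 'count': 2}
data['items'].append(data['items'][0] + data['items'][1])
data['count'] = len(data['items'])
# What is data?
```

After line 1: data = {'items': [26, 42], 'count': 2}
After line 2 (append 26 + 42 = 68): data = {'items': [26, 42, 68], 'count': 2}
After line 3 (count = len(items) = 3): data = {'items': [26, 42, 68], 'count': 3}

{'items': [26, 42, 68], 'count': 3}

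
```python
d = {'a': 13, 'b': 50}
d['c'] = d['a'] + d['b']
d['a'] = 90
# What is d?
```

After line 1: d = {'a': 13, 'b': 50}
After line 2 (d['c'] = 13 + 50): d = {'a': 13, 'b': 50, 'c': 63}
After line 3: d = {'a': 90, 'b': 50, 'c': 63}

{'a': 90, 'b': 50, 'c': 63}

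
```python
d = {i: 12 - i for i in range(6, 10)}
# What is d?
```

{6: 6, 7: 5, 8: 4, 9: 3}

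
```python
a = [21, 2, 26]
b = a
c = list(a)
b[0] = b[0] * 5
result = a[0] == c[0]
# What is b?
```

After line 1: a = [21, 2, 26]
After line 2 (b = a, alias): a = [21, 2, 26], b = [21, 2, 26]
After line 3 (c = list(a) is a copy, new object): c = [21, 2, 26]
After line 4 (b[0] = 21 * 5 = 105; mutates shared a/b): a = b = [105, 2, 26], c = [21, 2, 26]
After line 5 (a[0] = 105, c[0] = 21; result = False)

[105, 2, 26]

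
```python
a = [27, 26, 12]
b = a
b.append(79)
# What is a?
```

After line 1: a = [27, 26, 12]
After line 2 (b = a is an alias, same object): a = [27, 26, 12], b = [27, 26, 12]
After line 3 (b.append mutates the shared list): a = [27, 26, 12, 79], b = [27, 26, 12, 79]

[27, 26, 12, 79]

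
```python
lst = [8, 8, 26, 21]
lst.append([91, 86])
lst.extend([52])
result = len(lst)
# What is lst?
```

After line 1: lst = [8, 8, 26, 21]
After line 2 (append adds [91, 86] as single element): lst = [8, 8, 26, 21, [91, 86]]
After line 3 (extend unpacks [52], adds 52): lst = [8, 8, 26, 21, [91, 86], 52]
After line 4: result = len(lst) = 6

[8, 8, 26, 21, [91, 86], 52]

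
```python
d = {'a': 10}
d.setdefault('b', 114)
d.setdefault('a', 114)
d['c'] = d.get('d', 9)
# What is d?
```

After line 1: d = {'a': 10}
After line 2 (setdefault adds 'b'=114): d = {'a': 10, 'b': 114}
After line 3 (setdefault 'a' no-op, already exists): d = {'a': 10, 'b': 114}
After line 4 (get('d', 9) returns default since 'd' not in d): d = {'a': 10, 'b': 114, 'c': 9}

{'a': 10, 'b': 114, 'c': 9}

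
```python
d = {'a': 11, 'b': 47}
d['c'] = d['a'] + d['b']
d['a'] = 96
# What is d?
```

After line 1: d = {'a': 11, 'b': 47}
After line 2 (d['c'] = 11 + 47): d = {'a': 11, 'b': 47, 'c': 58}
After line 3: d = {'a': 96, 'b': 47, 'c': 58}

{'a': 96, 'b': 47, 'c': 58}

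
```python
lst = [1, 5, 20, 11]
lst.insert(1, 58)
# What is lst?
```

[1, 58, 5, 20, 11]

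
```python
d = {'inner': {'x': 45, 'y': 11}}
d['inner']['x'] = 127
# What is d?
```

After line 1: d = {'inner': {'x': 45, 'y': 11}}
After line 2 (inner x overwritten): d = {'inner': {'x': 127, 'y': 11}}

{'inner': {'x': 127, 'y': 11}}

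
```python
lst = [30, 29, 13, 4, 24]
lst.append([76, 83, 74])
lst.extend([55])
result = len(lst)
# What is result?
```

After line 1: lst = [30, 29, 13, 4, 24]
After line 2 (append adds [76, 83, 74] as single element): lst = [30, 29, 13, 4, 24, [76, 83, 74]]
After line 3 (extend unpacks [55], adds 55): lst = [30, 29, 13, 4, 24, [76, 83, 74], 55]
After line 4: result = len(lst) = 7

7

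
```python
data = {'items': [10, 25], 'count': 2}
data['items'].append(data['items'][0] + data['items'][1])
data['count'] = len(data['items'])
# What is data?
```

After line 1: data = {'items': [10, 25], 'count': 2}
After line 2 (append 10 + 25 = 35): data = {'items': [10, 25, 35], 'count': 2}
After line 3 (count = len(items) = 3): data = {'items': [10, 25, 35], 'count': 3}

{'items': [10, 25, 35], 'count': 3}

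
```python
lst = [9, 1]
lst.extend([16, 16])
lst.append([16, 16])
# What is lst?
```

After line 1: lst = [9, 1]
After line 2 (extend unpacks [16, 16]): lst = [9, 1, 16, 16]
After line 3 (append adds [16, 16] as single element): lst = [9, 1, 16, 16, [16, 16]]

[9, 1, 16, 16, [16, 16]]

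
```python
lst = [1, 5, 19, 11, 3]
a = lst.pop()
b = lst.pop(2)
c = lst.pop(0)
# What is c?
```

After line 1: lst = [1, 5, 19, 11, 3]
After line 2 (pop() -> a = 3): lst = [1, 5, 19, 11]
After line 3 (pop(2) -> b = 19): lst = [1, 5, 11]
After line 4 (pop(0) -> c = 1): lst = [5, 11]

1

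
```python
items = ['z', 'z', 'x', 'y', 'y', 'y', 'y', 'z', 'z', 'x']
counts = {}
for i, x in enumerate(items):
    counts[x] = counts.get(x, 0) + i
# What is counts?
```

Initial: counts = {}, items = ['z', 'z', 'x', 'y', 'y', 'y', 'y', 'z', 'z', 'x']
i=0, x='z': counts = {'z': 0}
i=1, x='z': counts = {'z': 1}
i=2, x='x': counts = {'z': 1, 'x': 2}
i=3, x='y': counts = {'z': 1, 'x': 2, 'y': 3}
i=4, x='y': counts = {'z': 1, 'x': 2, 'y': 7}
i=5, x='y': counts = {'z': 1, 'x': 2, 'y': 12}
i=6, x='y': counts = {'z': 1, 'x': 2, 'y': 18}
i=7, x='z': counts = {'z': 8, 'x': 2, 'y': 18}
i=8, x='z': counts = {'z': 16, 'x': 2, 'y': 18}
i=9, x='x': counts = {'z': 16, 'x': 11, 'y': 18}

{'z': 16, 'x': 11, 'y': 18}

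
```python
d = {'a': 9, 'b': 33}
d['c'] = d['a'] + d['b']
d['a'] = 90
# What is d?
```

After line 1: d = {'a': 9, 'b': 33}
After line 2 (d['c'] = 9 + 33): d = {'a': 9, 'b': 33, 'c': 42}
After line 3: d = {'a': 90, 'b': 33, 'c': 42}

{'a': 90, 'b': 33, 'c': 42}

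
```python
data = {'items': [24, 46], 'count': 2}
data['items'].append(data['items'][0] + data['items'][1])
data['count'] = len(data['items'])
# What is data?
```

After line 1: data = {'items': [24, 46], 'count': 2}
After line 2 (append 24 + 46 = 70): data = {'items': [24, 46, 70], 'count': 2}
After line 3 (count = len(items) = 3): data = {'items': [24, 46, 70], 'count': 3}

{'items': [24, 46, 70], 'count': 3}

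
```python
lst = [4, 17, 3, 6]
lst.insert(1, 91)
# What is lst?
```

[4, 91, 17, 3, 6]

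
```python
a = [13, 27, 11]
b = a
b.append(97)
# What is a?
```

After line 1: a = [13, 27, 11]
After line 2 (b = a is an alias, same object): a = [13, 27, 11], b = [13, 27, 11]
After line 3 (b.append mutates the shared list): a = [13, 27, 11, 97], b = [13, 27, 11, 97]

[13, 27, 11, 97]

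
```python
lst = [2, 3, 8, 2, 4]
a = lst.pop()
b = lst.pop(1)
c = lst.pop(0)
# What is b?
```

After line 1: lst = [2, 3, 8, 2, 4]
After line 2 (pop() -> a = 4): lst = [2, 3, 8, 2]
After line 3 (pop(1) -> b = 3): lst = [2, 8, 2]
After line 4 (pop(0) -> c = 2): lst = [8, 2]

3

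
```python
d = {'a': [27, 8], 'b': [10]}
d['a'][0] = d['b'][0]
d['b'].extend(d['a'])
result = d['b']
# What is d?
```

After line 1: d = {'a': [27, 8], 'b': [10]}
After line 2 (a[0] = b[0] = 10): d = {'a': [10, 8], 'b': [10]}
After line 3 (b.extend(a) appends [10, 8]): d = {'a': [10, 8], 'b': [10, 10, 8]}
After line 4: result = d['b'] = [10, 10, 8]

{'a': [10, 8], 'b': [10, 10, 8]}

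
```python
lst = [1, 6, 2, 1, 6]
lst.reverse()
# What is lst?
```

[6, 1, 2, 6, 1]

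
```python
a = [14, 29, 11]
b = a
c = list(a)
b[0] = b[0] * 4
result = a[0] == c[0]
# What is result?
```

After line 1: a = [14, 29, 11]
After line 2 (b = a, alias): a = [14, 29, 11], b = [14, 29, 11]
After line 3 (c = list(a) is a copy, new object): c = [14, 29, 11]
After line 4 (b[0] = 14 * 4 = 56; mutates shared a/b): a = b = [56, 29, 11], c = [14, 29, 11]
After line 5 (a[0] = 56, c[0] = 14; result = False)

False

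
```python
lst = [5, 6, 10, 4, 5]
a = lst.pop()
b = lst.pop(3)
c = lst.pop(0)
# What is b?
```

After line 1: lst = [5, 6, 10, 4, 5]
After line 2 (pop() -> a = 5): lst = [5, 6, 10, 4]
After line 3 (pop(3) -> b = 4): lst = [5, 6, 10]
After line 4 (pop(0) -> c = 5): lst = [6, 10]

4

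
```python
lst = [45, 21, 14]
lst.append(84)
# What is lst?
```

[45, 21, 14, 84]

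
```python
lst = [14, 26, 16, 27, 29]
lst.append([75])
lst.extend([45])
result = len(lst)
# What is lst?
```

After line 1: lst = [14, 26, 16, 27, 29]
After line 2 (append adds [75] as single element): lst = [14, 26, 16, 27, 29, [75]]
After line 3 (extend unpacks [45], adds 45): lst = [14, 26, 16, 27, 29, [75], 45]
After line 4: result = len(lst) = 7

[14, 26, 16, 27, 29, [75], 45]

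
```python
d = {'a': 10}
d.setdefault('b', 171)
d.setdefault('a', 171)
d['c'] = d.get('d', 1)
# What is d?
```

After line 1: d = {'a': 10}
After line 2 (setdefault adds 'b'=171): d = {'a': 10, 'b': 171}
After line 3 (setdefault 'a' no-op, already exists): d = {'a': 10, 'b': 171}
After line 4 (get('d', 1) returns default since 'd' not in d): d = {'a': 10, 'b': 171, 'c': 1}

{'a': 10, 'b': 171, 'c': 1}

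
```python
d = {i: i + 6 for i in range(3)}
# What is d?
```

{0: 6, 1: 7, 2: 8}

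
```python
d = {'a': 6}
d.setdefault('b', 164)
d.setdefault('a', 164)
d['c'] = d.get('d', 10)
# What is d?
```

After line 1: d = {'a': 6}
After line 2 (setdefault adds 'b'=164): d = {'a': 6, 'b': 164}
After line 3 (setdefault 'a' no-op, already exists): d = {'a': 6, 'b': 164}
After line 4 (get('d', 10) returns default since 'd' not in d): d = {'a': 6, 'b': 164, 'c': 10}

{'a': 6, 'b': 164, 'c': 10}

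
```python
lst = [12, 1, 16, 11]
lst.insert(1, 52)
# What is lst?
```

[12, 52, 1, 16, 11]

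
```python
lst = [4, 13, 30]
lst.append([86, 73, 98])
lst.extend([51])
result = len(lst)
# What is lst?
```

After line 1: lst = [4, 13, 30]
After line 2 (append adds [86, 73, 98] as single element): lst = [4, 13, 30, [86, 73, 98]]
After line 3 (extend unpacks [51], adds 51): lst = [4, 13, 30, [86, 73, 98], 51]
After line 4: result = len(lst) = 5

[4, 13, 30, [86, 73, 98], 51]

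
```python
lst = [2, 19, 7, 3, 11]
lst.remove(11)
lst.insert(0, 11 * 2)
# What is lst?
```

After line 1: lst = [2, 19, 7, 3, 11]
After line 2 (remove first 11): lst = [2, 19, 7, 3]
After line 3 (insert 22 at index 0): lst = [22, 2, 19, 7, 3]

[22, 2, 19, 7, 3]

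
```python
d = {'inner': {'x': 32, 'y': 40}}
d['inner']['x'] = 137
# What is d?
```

After line 1: d = {'inner': {'x': 32, 'y': 40}}
After line 2 (inner x overwritten): d = {'inner': {'x': 137, 'y': 40}}

{'inner': {'x': 137, 'y': 40}}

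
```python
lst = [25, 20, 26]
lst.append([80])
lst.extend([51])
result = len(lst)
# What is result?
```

After line 1: lst = [25, 20, 26]
After line 2 (append adds [80] as single element): lst = [25, 20, 26, [80]]
After line 3 (extend unpacks [51], adds 51): lst = [25, 20, 26, [80], 51]
After line 4: result = len(lst) = 5

5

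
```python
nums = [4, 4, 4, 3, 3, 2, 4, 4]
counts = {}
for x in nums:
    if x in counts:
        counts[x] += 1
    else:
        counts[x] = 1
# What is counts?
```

Initial: counts = {}, nums = [4, 4, 4, 3, 3, 2, 4, 4]
See 4: counts = {4: 1}
See 4: counts = {4: 2}
See 4: counts = {4: 3}
See 3: counts = {4: 3, 3: 1}
See 3: counts = {4: 3, 3: 2}
See 2: counts = {4: 3, 3: 2, 2: 1}
See 4: counts = {4: 4, 3: 2, 2: 1}
See 4: counts = {4: 5, 3: 2, 2: 1}

{4: 5, 3: 2, 2: 1}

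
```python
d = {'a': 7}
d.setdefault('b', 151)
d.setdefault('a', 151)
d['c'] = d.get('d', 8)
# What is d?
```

After line 1: d = {'a': 7}
After line 2 (setdefault adds 'b'=151): d = {'a': 7, 'b': 151}
After line 3 (setdefault 'a' no-op, already exists): d = {'a': 7, 'b': 151}
After line 4 (get('d', 8) returns default since 'd' not in d): d = {'a': 7, 'b': 151, 'c': 8}

{'a': 7, 'b': 151, 'c': 8}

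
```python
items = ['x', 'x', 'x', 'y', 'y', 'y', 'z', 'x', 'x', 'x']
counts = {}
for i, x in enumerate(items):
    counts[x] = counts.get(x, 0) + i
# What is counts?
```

Initial: counts = {}, items = ['x', 'x', 'x', 'y', 'y', 'y', 'z', 'x', 'x', 'x']
i=0, x='x': counts = {'x': 0}
i=1, x='x': counts = {'x': 1}
i=2, x='x': counts = {'x': 3}
i=3, x='y': counts = {'x': 3, 'y': 3}
i=4, x='y': counts = {'x': 3, 'y': 7}
i=5, x='y': counts = {'x': 3, 'y': 12}
i=6, x='z': counts = {'x': 3, 'y': 12, 'z': 6}
i=7, x='x': counts = {'x': 10, 'y': 12, 'z': 6}
i=8, x='x': counts = {'x': 18, 'y': 12, 'z': 6}
i=9, x='x': counts = {'x': 27, 'y': 12, 'z': 6}

{'x': 27, 'y': 12, 'z': 6}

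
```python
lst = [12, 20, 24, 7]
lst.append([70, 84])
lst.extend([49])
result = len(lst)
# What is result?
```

After line 1: lst = [12, 20, 24, 7]
After line 2 (append adds [70, 84] as single element): lst = [12, 20, 24, 7, [70, 84]]
After line 3 (extend unpacks [49], adds 49): lst = [12, 20, 24, 7, [70, 84], 49]
After line 4: result = len(lst) = 6

6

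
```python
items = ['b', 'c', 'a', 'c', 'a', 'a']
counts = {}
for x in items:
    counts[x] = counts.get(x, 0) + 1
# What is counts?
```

Initial: counts = {}, items = ['b', 'c', 'a', 'c', 'a', 'a']
See 'b': counts = {'b': 1}
See 'c': counts = {'b': 1, 'c': 1}
See 'a': counts = {'b': 1, 'c': 1, 'a': 1}
See 'c': counts = {'b': 1, 'c': 2, 'a': 1}
See 'a': counts = {'b': 1, 'c': 2, 'a': 2}
See 'a': counts = {'b': 1, 'c': 2, 'a': 3}

{'b': 1, 'c': 2, 'a': 3}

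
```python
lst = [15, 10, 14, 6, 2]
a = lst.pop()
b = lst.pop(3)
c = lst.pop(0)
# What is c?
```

After line 1: lst = [15, 10, 14, 6, 2]
After line 2 (pop() -> a = 2): lst = [15, 10, 14, 6]
After line 3 (pop(3) -> b = 6): lst = [15, 10, 14]
After line 4 (pop(0) -> c = 15): lst = [10, 14]

15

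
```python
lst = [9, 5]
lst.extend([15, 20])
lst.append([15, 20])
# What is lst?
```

After line 1: lst = [9, 5]
After line 2 (extend unpacks [15, 20]): lst = [9, 5, 15, 20]
After line 3 (append adds [15, 20] as single element): lst = [9, 5, 15, 20, [15, 20]]

[9, 5, 15, 20, [15, 20]]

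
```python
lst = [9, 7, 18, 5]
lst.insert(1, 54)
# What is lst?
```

[9, 54, 7, 18, 5]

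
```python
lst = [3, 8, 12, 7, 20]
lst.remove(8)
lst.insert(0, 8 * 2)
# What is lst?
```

After line 1: lst = [3, 8, 12, 7, 20]
After line 2 (remove first 8): lst = [3, 12, 7, 20]
After line 3 (insert 16 at index 0): lst = [16, 3, 12, 7, 20]

[16, 3, 12, 7, 20]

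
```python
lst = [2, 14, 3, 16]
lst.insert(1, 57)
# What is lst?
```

[2, 57, 14, 3, 16]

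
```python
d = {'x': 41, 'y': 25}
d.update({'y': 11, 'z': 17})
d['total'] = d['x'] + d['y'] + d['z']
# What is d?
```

After line 1: d = {'x': 41, 'y': 25}
After line 2 (y overwritten, z added): d = {'x': 41, 'y': 11, 'z': 17}
After line 3 (total = 41 + 11 + 17 = 69): d = {'x': 41, 'y': 11, 'z': 17, 'total': 69}

{'x': 41, 'y': 11, 'z': 17, 'total': 69}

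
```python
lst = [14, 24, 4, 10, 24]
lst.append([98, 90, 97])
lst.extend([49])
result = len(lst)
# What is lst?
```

After line 1: lst = [14, 24, 4, 10, 24]
After line 2 (append adds [98, 90, 97] as single element): lst = [14, 24, 4, 10, 24, [98, 90, 97]]
After line 3 (extend unpacks [49], adds 49): lst = [14, 24, 4, 10, 24, [98, 90, 97], 49]
After line 4: result = len(lst) = 7

[14, 24, 4, 10, 24, [98, 90, 97], 49]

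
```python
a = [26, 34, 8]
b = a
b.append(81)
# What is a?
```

After line 1: a = [26, 34, 8]
After line 2 (b = a is an alias, same object): a = [26, 34, 8], b = [26, 34, 8]
After line 3 (b.append mutates the shared list): a = [26, 34, 8, 81], b = [26, 34, 8, 81]

[26, 34, 8, 81]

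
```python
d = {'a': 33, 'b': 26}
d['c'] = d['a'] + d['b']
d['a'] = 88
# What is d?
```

After line 1: d = {'a': 33, 'b': 26}
After line 2 (d['c'] = 33 + 26): d = {'a': 33, 'b': 26, 'c': 59}
After line 3: d = {'a': 88, 'b': 26, 'c': 59}

{'a': 88, 'b': 26, 'c': 59}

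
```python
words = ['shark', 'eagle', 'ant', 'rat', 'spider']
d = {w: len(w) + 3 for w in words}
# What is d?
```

{'shark': 8, 'eagle': 8, 'ant': 6, 'rat': 6, 'spider': 9}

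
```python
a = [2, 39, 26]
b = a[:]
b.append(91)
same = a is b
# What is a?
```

After line 1: a = [2, 39, 26]
After line 2 (b = a[:] is a shallow copy, new object): a = [2, 39, 26], b = [2, 39, 26]
After line 3 (append only mutates b): a = [2, 39, 26], b = [2, 39, 26, 91]
After line 4 (same = a is b; different objects -> False): same = False

[2, 39, 26]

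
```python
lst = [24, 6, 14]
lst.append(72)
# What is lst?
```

[24, 6, 14, 72]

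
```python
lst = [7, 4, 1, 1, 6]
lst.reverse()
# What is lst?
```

[6, 1, 1, 4, 7]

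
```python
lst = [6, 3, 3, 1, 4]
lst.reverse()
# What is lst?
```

[4, 1, 3, 3, 6]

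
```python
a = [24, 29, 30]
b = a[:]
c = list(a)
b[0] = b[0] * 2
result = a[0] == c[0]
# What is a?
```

After line 1: a = [24, 29, 30]
After line 2 (b = a[:], copy): a = [24, 29, 30], b = [24, 29, 30]
After line 3 (c = list(a) is a copy, new object): c = [24, 29, 30]
After line 4 (b[0] = 24 * 2 = 48; only b mutates (copy)): a = [24, 29, 30], b = [48, 29, 30], c = [24, 29, 30]
After line 5 (a[0] = 24, c[0] = 24; result = True)

[24, 29, 30]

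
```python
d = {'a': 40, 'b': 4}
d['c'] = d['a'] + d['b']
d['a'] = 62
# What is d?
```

After line 1: d = {'a': 40, 'b': 4}
After line 2 (d['c'] = 40 + 4): d = {'a': 40, 'b': 4, 'c': 44}
After line 3: d = {'a': 62, 'b': 4, 'c': 44}

{'a': 62, 'b': 4, 'c': 44}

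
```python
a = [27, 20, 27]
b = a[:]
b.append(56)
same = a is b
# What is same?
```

After line 1: a = [27, 20, 27]
After line 2 (b = a[:] is a shallow copy, new object): a = [27, 20, 27], b = [27, 20, 27]
After line 3 (append only mutates b): a = [27, 20, 27], b = [27, 20, 27, 56]
After line 4 (same = a is b; different objects -> False): same = False

False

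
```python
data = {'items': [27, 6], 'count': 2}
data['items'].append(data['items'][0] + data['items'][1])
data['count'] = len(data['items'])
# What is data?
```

After line 1: data = {'items': [27, 6], 'count': 2}
After line 2 (append 27 + 6 = 33): data = {'items': [27, 6, 33], 'count': 2}
After line 3 (count = len(items) = 3): data = {'items': [27, 6, 33], 'count': 3}

{'items': [27, 6, 33], 'count': 3}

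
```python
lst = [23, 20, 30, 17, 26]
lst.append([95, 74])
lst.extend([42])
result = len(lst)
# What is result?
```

After line 1: lst = [23, 20, 30, 17, 26]
After line 2 (append adds [95, 74] as single element): lst = [23, 20, 30, 17, 26, [95, 74]]
After line 3 (extend unpacks [42], adds 42): lst = [23, 20, 30, 17, 26, [95, 74], 42]
After line 4: result = len(lst) = 7

7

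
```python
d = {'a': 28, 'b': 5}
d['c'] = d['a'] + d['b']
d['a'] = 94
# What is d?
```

After line 1: d = {'a': 28, 'b': 5}
After line 2 (d['c'] = 28 + 5): d = {'a': 28, 'b': 5, 'c': 33}
After line 3: d = {'a': 94, 'b': 5, 'c': 33}

{'a': 94, 'b': 5, 'c': 33}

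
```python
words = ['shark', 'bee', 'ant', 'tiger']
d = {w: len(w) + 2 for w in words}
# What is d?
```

{'shark': 7, 'bee': 5, 'ant': 5, 'tiger': 7}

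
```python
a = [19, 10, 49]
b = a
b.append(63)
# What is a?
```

After line 1: a = [19, 10, 49]
After line 2 (b = a is an alias, same object): a = [19, 10, 49], b = [19, 10, 49]
After line 3 (b.append mutates the shared list): a = [19, 10, 49, 63], b = [19, 10, 49, 63]

[19, 10, 49, 63]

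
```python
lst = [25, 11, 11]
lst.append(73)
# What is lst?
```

[25, 11, 11, 73]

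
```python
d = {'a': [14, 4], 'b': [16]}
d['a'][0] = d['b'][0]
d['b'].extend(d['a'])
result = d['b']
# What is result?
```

After line 1: d = {'a': [14, 4], 'b': [16]}
After line 2 (a[0] = b[0] = 16): d = {'a': [16, 4], 'b': [16]}
After line 3 (b.extend(a) appends [16, 4]): d = {'a': [16, 4], 'b': [16, 16, 4]}
After line 4: result = d['b'] = [16, 16, 4]

[16, 16, 4]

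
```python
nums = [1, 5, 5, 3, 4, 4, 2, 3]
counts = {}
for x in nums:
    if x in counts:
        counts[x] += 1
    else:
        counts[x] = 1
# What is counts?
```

Initial: counts = {}, nums = [1, 5, 5, 3, 4, 4, 2, 3]
See 1: counts = {1: 1}
See 5: counts = {1: 1, 5: 1}
See 5: counts = {1: 1, 5: 2}
See 3: counts = {1: 1, 5: 2, 3: 1}
See 4: counts = {1: 1, 5: 2, 3: 1, 4: 1}
See 4: counts = {1: 1, 5: 2, 3: 1, 4: 2}
See 2: counts = {1: 1, 5: 2, 3: 1, 4: 2, 2: 1}
See 3: counts = {1: 1, 5: 2, 3: 2, 4: 2, 2: 1}

{1: 1, 5: 2, 3: 2, 4: 2, 2: 1}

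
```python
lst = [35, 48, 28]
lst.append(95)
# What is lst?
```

[35, 48, 28, 95]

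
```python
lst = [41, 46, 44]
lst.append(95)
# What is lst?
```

[41, 46, 44, 95]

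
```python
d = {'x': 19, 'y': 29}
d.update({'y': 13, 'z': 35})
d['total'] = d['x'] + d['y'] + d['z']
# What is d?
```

After line 1: d = {'x': 19, 'y': 29}
After line 2 (y overwritten, z added): d = {'x': 19, 'y': 13, 'z': 35}
After line 3 (total = 19 + 13 + 35 = 67): d = {'x': 19, 'y': 13, 'z': 35, 'total': 67}

{'x': 19, 'y': 13, 'z': 35, 'total': 67}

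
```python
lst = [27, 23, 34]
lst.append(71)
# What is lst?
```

[27, 23, 34, 71]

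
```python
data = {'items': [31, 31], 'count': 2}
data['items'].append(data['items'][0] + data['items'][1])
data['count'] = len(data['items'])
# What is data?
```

After line 1: data = {'items': [31, 31], 'count': 2}
After line 2 (append 31 + 31 = 62): data = {'items': [31, 31, 62], 'count': 2}
After line 3 (count = len(items) = 3): data = {'items': [31, 31, 62], 'count': 3}

{'items': [31, 31, 62], 'count': 3}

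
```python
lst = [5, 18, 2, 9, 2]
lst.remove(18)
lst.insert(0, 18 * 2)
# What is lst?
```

After line 1: lst = [5, 18, 2, 9, 2]
After line 2 (remove first 18): lst = [5, 2, 9, 2]
After line 3 (insert 36 at index 0): lst = [36, 5, 2, 9, 2]

[36, 5, 2, 9, 2]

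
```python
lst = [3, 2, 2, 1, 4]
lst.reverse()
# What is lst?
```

[4, 1, 2, 2, 3]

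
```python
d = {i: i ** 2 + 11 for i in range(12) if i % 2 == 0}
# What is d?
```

{0: 11, 2: 15, 4: 27, 6: 47, 8: 75, 10: 111}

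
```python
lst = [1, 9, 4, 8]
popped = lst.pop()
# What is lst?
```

[1, 9, 4]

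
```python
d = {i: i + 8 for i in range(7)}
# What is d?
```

{0: 8, 1: 9, 2: 10, 3: 11, 4: 12, 5: 13, 6: 14}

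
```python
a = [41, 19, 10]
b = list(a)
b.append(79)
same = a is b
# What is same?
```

After line 1: a = [41, 19, 10]
After line 2 (b = list(a) is a shallow copy, new object): a = [41, 19, 10], b = [41, 19, 10]
After line 3 (append only mutates b): a = [41, 19, 10], b = [41, 19, 10, 79]
After line 4 (same = a is b; different objects -> False): same = False

False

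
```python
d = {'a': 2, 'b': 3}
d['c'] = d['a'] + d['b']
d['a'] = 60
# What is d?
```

After line 1: d = {'a': 2, 'b': 3}
After line 2 (d['c'] = 2 + 3): d = {'a': 2, 'b': 3, 'c': 5}
After line 3: d = {'a': 60, 'b': 3, 'c': 5}

{'a': 60, 'b': 3, 'c': 5}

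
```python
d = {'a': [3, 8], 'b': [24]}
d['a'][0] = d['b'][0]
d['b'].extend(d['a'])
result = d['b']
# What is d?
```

After line 1: d = {'a': [3, 8], 'b': [24]}
After line 2 (a[0] = b[0] = 24): d = {'a': [24, 8], 'b': [24]}
After line 3 (b.extend(a) appends [24, 8]): d = {'a': [24, 8], 'b': [24, 24, 8]}
After line 4: result = d['b'] = [24, 24, 8]

{'a': [24, 8], 'b': [24, 24, 8]}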